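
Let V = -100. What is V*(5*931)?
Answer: -465500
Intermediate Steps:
V*(5*931) = -500*931 = -100*4655 = -465500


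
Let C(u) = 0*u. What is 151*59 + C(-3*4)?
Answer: 8909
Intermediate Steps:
C(u) = 0
151*59 + C(-3*4) = 151*59 + 0 = 8909 + 0 = 8909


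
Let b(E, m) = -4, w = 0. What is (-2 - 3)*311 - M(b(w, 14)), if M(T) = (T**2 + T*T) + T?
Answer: -1583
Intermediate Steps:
M(T) = T + 2*T**2 (M(T) = (T**2 + T**2) + T = 2*T**2 + T = T + 2*T**2)
(-2 - 3)*311 - M(b(w, 14)) = (-2 - 3)*311 - (-4)*(1 + 2*(-4)) = -5*311 - (-4)*(1 - 8) = -1555 - (-4)*(-7) = -1555 - 1*28 = -1555 - 28 = -1583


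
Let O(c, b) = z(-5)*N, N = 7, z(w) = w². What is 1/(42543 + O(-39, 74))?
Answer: 1/42718 ≈ 2.3409e-5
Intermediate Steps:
O(c, b) = 175 (O(c, b) = (-5)²*7 = 25*7 = 175)
1/(42543 + O(-39, 74)) = 1/(42543 + 175) = 1/42718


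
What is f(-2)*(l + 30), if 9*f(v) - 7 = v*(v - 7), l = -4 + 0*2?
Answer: 650/9 ≈ 72.222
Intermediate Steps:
l = -4 (l = -4 + 0 = -4)
f(v) = 7/9 + v*(-7 + v)/9 (f(v) = 7/9 + (v*(v - 7))/9 = 7/9 + (v*(-7 + v))/9 = 7/9 + v*(-7 + v)/9)
f(-2)*(l + 30) = (7/9 - 7/9*(-2) + (1/9)*(-2)**2)*(-4 + 30) = (7/9 + 14/9 + (1/9)*4)*26 = (7/9 + 14/9 + 4/9)*26 = (25/9)*26 = 650/9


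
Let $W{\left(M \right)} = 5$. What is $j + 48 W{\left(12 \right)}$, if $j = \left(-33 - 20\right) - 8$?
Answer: $179$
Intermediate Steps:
$j = -61$ ($j = -53 - 8 = -61$)
$j + 48 W{\left(12 \right)} = -61 + 48 \cdot 5 = -61 + 240 = 179$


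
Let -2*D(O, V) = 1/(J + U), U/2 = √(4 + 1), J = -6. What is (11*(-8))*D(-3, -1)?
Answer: -33/2 - 11*√5/2 ≈ -28.798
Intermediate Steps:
U = 2*√5 (U = 2*√(4 + 1) = 2*√5 ≈ 4.4721)
D(O, V) = -1/(2*(-6 + 2*√5))
(11*(-8))*D(-3, -1) = (11*(-8))*(3/16 + √5/16) = -88*(3/16 + √5/16) = -33/2 - 11*√5/2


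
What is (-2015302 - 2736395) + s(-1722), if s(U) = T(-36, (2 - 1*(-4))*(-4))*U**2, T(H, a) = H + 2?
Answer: -105571353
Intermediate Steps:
T(H, a) = 2 + H
s(U) = -34*U**2 (s(U) = (2 - 36)*U**2 = -34*U**2)
(-2015302 - 2736395) + s(-1722) = (-2015302 - 2736395) - 34*(-1722)**2 = -4751697 - 34*2965284 = -4751697 - 100819656 = -105571353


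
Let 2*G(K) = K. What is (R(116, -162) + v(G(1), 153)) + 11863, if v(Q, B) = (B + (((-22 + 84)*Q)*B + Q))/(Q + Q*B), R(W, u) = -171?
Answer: 258623/22 ≈ 11756.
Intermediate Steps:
G(K) = K/2
v(Q, B) = (B + Q + 62*B*Q)/(Q + B*Q) (v(Q, B) = (B + ((62*Q)*B + Q))/(Q + B*Q) = (B + (62*B*Q + Q))/(Q + B*Q) = (B + (Q + 62*B*Q))/(Q + B*Q) = (B + Q + 62*B*Q)/(Q + B*Q))
(R(116, -162) + v(G(1), 153)) + 11863 = (-171 + (153 + (½)*1 + 62*153*((½)*1))/((((½)*1))*(1 + 153))) + 11863 = (-171 + (153 + ½ + 62*153*(½))/((½)*154)) + 11863 = (-171 + 2*(1/154)*(153 + ½ + 4743)) + 11863 = (-171 + 2*(1/154)*(9793/2)) + 11863 = (-171 + 1399/22) + 11863 = -2363/22 + 11863 = 258623/22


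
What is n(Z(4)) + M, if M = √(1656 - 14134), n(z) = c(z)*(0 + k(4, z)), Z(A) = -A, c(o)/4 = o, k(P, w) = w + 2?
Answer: 32 + I*√12478 ≈ 32.0 + 111.7*I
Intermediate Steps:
k(P, w) = 2 + w
c(o) = 4*o
n(z) = 4*z*(2 + z) (n(z) = (4*z)*(0 + (2 + z)) = (4*z)*(2 + z) = 4*z*(2 + z))
M = I*√12478 (M = √(-12478) = I*√12478 ≈ 111.7*I)
n(Z(4)) + M = 4*(-1*4)*(2 - 1*4) + I*√12478 = 4*(-4)*(2 - 4) + I*√12478 = 4*(-4)*(-2) + I*√12478 = 32 + I*√12478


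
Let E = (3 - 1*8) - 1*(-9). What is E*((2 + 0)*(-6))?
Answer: -48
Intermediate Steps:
E = 4 (E = (3 - 8) + 9 = -5 + 9 = 4)
E*((2 + 0)*(-6)) = 4*((2 + 0)*(-6)) = 4*(2*(-6)) = 4*(-12) = -48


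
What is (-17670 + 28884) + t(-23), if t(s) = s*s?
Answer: 11743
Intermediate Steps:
t(s) = s**2
(-17670 + 28884) + t(-23) = (-17670 + 28884) + (-23)**2 = 11214 + 529 = 11743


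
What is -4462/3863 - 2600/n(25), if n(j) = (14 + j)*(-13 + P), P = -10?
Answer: 464722/266547 ≈ 1.7435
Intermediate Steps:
n(j) = -322 - 23*j (n(j) = (14 + j)*(-13 - 10) = (14 + j)*(-23) = -322 - 23*j)
-4462/3863 - 2600/n(25) = -4462/3863 - 2600/(-322 - 23*25) = -4462*1/3863 - 2600/(-322 - 575) = -4462/3863 - 2600/(-897) = -4462/3863 - 2600*(-1/897) = -4462/3863 + 200/69 = 464722/266547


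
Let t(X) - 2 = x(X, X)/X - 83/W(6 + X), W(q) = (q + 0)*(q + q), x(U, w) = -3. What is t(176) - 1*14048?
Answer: -20471453645/1457456 ≈ -14046.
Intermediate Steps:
W(q) = 2*q² (W(q) = q*(2*q) = 2*q²)
t(X) = 2 - 3/X - 83/(2*(6 + X)²) (t(X) = 2 + (-3/X - 83*1/(2*(6 + X)²)) = 2 + (-3/X - 83/(2*(6 + X)²)) = 2 - 3/X - 83/(2*(6 + X)²))
t(176) - 1*14048 = (2 - 3/176 - 83/(2*(6 + 176)²)) - 1*14048 = (2 - 3*1/176 - 83/2/182²) - 14048 = (2 - 3/176 - 83/2*1/33124) - 14048 = (2 - 3/176 - 83/66248) - 14048 = 2888243/1457456 - 14048 = -20471453645/1457456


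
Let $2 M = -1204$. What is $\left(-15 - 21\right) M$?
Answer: $21672$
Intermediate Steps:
$M = -602$ ($M = \frac{1}{2} \left(-1204\right) = -602$)
$\left(-15 - 21\right) M = \left(-15 - 21\right) \left(-602\right) = \left(-36\right) \left(-602\right) = 21672$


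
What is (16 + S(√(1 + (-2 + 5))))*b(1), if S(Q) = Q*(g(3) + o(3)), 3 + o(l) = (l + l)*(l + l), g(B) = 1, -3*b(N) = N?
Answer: -28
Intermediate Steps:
b(N) = -N/3
o(l) = -3 + 4*l² (o(l) = -3 + (l + l)*(l + l) = -3 + (2*l)*(2*l) = -3 + 4*l²)
S(Q) = 34*Q (S(Q) = Q*(1 + (-3 + 4*3²)) = Q*(1 + (-3 + 4*9)) = Q*(1 + (-3 + 36)) = Q*(1 + 33) = Q*34 = 34*Q)
(16 + S(√(1 + (-2 + 5))))*b(1) = (16 + 34*√(1 + (-2 + 5)))*(-⅓*1) = (16 + 34*√(1 + 3))*(-⅓) = (16 + 34*√4)*(-⅓) = (16 + 34*2)*(-⅓) = (16 + 68)*(-⅓) = 84*(-⅓) = -28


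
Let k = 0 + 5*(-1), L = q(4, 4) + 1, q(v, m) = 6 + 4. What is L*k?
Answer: -55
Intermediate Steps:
q(v, m) = 10
L = 11 (L = 10 + 1 = 11)
k = -5 (k = 0 - 5 = -5)
L*k = 11*(-5) = -55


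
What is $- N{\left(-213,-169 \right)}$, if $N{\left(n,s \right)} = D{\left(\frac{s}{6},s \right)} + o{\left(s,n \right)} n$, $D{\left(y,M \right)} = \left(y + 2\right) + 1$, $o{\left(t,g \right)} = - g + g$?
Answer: $\frac{151}{6} \approx 25.167$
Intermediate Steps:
$o{\left(t,g \right)} = 0$
$D{\left(y,M \right)} = 3 + y$ ($D{\left(y,M \right)} = \left(2 + y\right) + 1 = 3 + y$)
$N{\left(n,s \right)} = 3 + \frac{s}{6}$ ($N{\left(n,s \right)} = \left(3 + \frac{s}{6}\right) + 0 n = \left(3 + s \frac{1}{6}\right) + 0 = \left(3 + \frac{s}{6}\right) + 0 = 3 + \frac{s}{6}$)
$- N{\left(-213,-169 \right)} = - (3 + \frac{1}{6} \left(-169\right)) = - (3 - \frac{169}{6}) = \left(-1\right) \left(- \frac{151}{6}\right) = \frac{151}{6}$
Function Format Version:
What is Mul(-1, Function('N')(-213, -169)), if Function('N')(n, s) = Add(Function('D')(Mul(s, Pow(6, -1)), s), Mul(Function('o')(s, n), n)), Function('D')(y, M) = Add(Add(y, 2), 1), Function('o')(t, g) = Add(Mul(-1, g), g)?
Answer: Rational(151, 6) ≈ 25.167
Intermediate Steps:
Function('o')(t, g) = 0
Function('D')(y, M) = Add(3, y) (Function('D')(y, M) = Add(Add(2, y), 1) = Add(3, y))
Function('N')(n, s) = Add(3, Mul(Rational(1, 6), s)) (Function('N')(n, s) = Add(Add(3, Mul(s, Pow(6, -1))), Mul(0, n)) = Add(Add(3, Mul(s, Rational(1, 6))), 0) = Add(Add(3, Mul(Rational(1, 6), s)), 0) = Add(3, Mul(Rational(1, 6), s)))
Mul(-1, Function('N')(-213, -169)) = Mul(-1, Add(3, Mul(Rational(1, 6), -169))) = Mul(-1, Add(3, Rational(-169, 6))) = Mul(-1, Rational(-151, 6)) = Rational(151, 6)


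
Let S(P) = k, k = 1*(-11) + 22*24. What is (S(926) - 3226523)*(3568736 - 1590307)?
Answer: -6382423824574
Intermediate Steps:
k = 517 (k = -11 + 528 = 517)
S(P) = 517
(S(926) - 3226523)*(3568736 - 1590307) = (517 - 3226523)*(3568736 - 1590307) = -3226006*1978429 = -6382423824574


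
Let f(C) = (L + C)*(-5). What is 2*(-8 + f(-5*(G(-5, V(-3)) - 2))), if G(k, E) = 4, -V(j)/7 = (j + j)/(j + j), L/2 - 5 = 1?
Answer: -36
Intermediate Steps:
L = 12 (L = 10 + 2*1 = 10 + 2 = 12)
V(j) = -7 (V(j) = -7*(j + j)/(j + j) = -7*2*j/(2*j) = -7*2*j*1/(2*j) = -7*1 = -7)
f(C) = -60 - 5*C (f(C) = (12 + C)*(-5) = -60 - 5*C)
2*(-8 + f(-5*(G(-5, V(-3)) - 2))) = 2*(-8 + (-60 - (-25)*(4 - 2))) = 2*(-8 + (-60 - (-25)*2)) = 2*(-8 + (-60 - 5*(-10))) = 2*(-8 + (-60 + 50)) = 2*(-8 - 10) = 2*(-18) = -36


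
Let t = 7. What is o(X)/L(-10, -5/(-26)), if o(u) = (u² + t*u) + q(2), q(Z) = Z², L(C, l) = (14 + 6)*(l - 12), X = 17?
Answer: -2678/1535 ≈ -1.7446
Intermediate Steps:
L(C, l) = -240 + 20*l (L(C, l) = 20*(-12 + l) = -240 + 20*l)
o(u) = 4 + u² + 7*u (o(u) = (u² + 7*u) + 2² = (u² + 7*u) + 4 = 4 + u² + 7*u)
o(X)/L(-10, -5/(-26)) = (4 + 17² + 7*17)/(-240 + 20*(-5/(-26))) = (4 + 289 + 119)/(-240 + 20*(-5*(-1/26))) = 412/(-240 + 20*(5/26)) = 412/(-240 + 50/13) = 412/(-3070/13) = 412*(-13/3070) = -2678/1535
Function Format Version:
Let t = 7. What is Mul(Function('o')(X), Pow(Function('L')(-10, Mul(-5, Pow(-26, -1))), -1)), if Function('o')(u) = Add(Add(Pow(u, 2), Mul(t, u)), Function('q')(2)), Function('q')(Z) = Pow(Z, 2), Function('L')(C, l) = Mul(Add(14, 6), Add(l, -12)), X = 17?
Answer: Rational(-2678, 1535) ≈ -1.7446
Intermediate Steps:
Function('L')(C, l) = Add(-240, Mul(20, l)) (Function('L')(C, l) = Mul(20, Add(-12, l)) = Add(-240, Mul(20, l)))
Function('o')(u) = Add(4, Pow(u, 2), Mul(7, u)) (Function('o')(u) = Add(Add(Pow(u, 2), Mul(7, u)), Pow(2, 2)) = Add(Add(Pow(u, 2), Mul(7, u)), 4) = Add(4, Pow(u, 2), Mul(7, u)))
Mul(Function('o')(X), Pow(Function('L')(-10, Mul(-5, Pow(-26, -1))), -1)) = Mul(Add(4, Pow(17, 2), Mul(7, 17)), Pow(Add(-240, Mul(20, Mul(-5, Pow(-26, -1)))), -1)) = Mul(Add(4, 289, 119), Pow(Add(-240, Mul(20, Mul(-5, Rational(-1, 26)))), -1)) = Mul(412, Pow(Add(-240, Mul(20, Rational(5, 26))), -1)) = Mul(412, Pow(Add(-240, Rational(50, 13)), -1)) = Mul(412, Pow(Rational(-3070, 13), -1)) = Mul(412, Rational(-13, 3070)) = Rational(-2678, 1535)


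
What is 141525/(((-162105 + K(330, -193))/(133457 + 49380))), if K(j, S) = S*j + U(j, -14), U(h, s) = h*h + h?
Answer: -90793005/409 ≈ -2.2199e+5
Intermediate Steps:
U(h, s) = h + h**2 (U(h, s) = h**2 + h = h + h**2)
K(j, S) = S*j + j*(1 + j)
141525/(((-162105 + K(330, -193))/(133457 + 49380))) = 141525/(((-162105 + 330*(1 - 193 + 330))/(133457 + 49380))) = 141525/(((-162105 + 330*138)/182837)) = 141525/(((-162105 + 45540)*(1/182837))) = 141525/((-116565*1/182837)) = 141525/(-6135/9623) = 141525*(-9623/6135) = -90793005/409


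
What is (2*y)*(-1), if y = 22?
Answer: -44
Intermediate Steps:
(2*y)*(-1) = (2*22)*(-1) = 44*(-1) = -44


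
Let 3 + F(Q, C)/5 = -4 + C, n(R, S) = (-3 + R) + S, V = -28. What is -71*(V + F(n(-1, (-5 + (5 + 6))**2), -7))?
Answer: 6958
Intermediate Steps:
n(R, S) = -3 + R + S
F(Q, C) = -35 + 5*C (F(Q, C) = -15 + 5*(-4 + C) = -15 + (-20 + 5*C) = -35 + 5*C)
-71*(V + F(n(-1, (-5 + (5 + 6))**2), -7)) = -71*(-28 + (-35 + 5*(-7))) = -71*(-28 + (-35 - 35)) = -71*(-28 - 70) = -71*(-98) = 6958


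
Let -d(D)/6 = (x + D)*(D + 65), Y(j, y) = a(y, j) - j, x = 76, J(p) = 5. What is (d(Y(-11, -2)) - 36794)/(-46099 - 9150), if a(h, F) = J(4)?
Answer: 81506/55249 ≈ 1.4752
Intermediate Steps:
a(h, F) = 5
Y(j, y) = 5 - j
d(D) = -6*(65 + D)*(76 + D) (d(D) = -6*(76 + D)*(D + 65) = -6*(76 + D)*(65 + D) = -6*(65 + D)*(76 + D))
(d(Y(-11, -2)) - 36794)/(-46099 - 9150) = ((-29640 - 846*(5 - 1*(-11)) - 6*(5 - 1*(-11))**2) - 36794)/(-46099 - 9150) = ((-29640 - 846*(5 + 11) - 6*(5 + 11)**2) - 36794)/(-55249) = ((-29640 - 846*16 - 6*16**2) - 36794)*(-1/55249) = ((-29640 - 13536 - 6*256) - 36794)*(-1/55249) = ((-29640 - 13536 - 1536) - 36794)*(-1/55249) = (-44712 - 36794)*(-1/55249) = -81506*(-1/55249) = 81506/55249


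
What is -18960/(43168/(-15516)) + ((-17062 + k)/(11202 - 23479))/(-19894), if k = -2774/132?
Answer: 148192568764399669/21745542895692 ≈ 6814.8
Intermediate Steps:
k = -1387/66 (k = -2774*1/132 = -1387/66 ≈ -21.015)
-18960/(43168/(-15516)) + ((-17062 + k)/(11202 - 23479))/(-19894) = -18960/(43168/(-15516)) + ((-17062 - 1387/66)/(11202 - 23479))/(-19894) = -18960/(43168*(-1/15516)) - 1127479/66/(-12277)*(-1/19894) = -18960/(-10792/3879) - 1127479/66*(-1/12277)*(-1/19894) = -18960*(-3879/10792) + (1127479/810282)*(-1/19894) = 9193230/1349 - 1127479/16119750108 = 148192568764399669/21745542895692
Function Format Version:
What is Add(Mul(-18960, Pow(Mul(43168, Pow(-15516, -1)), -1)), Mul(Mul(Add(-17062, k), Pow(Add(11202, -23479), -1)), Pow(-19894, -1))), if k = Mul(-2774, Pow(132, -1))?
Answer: Rational(148192568764399669, 21745542895692) ≈ 6814.8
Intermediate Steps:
k = Rational(-1387, 66) (k = Mul(-2774, Rational(1, 132)) = Rational(-1387, 66) ≈ -21.015)
Add(Mul(-18960, Pow(Mul(43168, Pow(-15516, -1)), -1)), Mul(Mul(Add(-17062, k), Pow(Add(11202, -23479), -1)), Pow(-19894, -1))) = Add(Mul(-18960, Pow(Mul(43168, Pow(-15516, -1)), -1)), Mul(Mul(Add(-17062, Rational(-1387, 66)), Pow(Add(11202, -23479), -1)), Pow(-19894, -1))) = Add(Mul(-18960, Pow(Mul(43168, Rational(-1, 15516)), -1)), Mul(Mul(Rational(-1127479, 66), Pow(-12277, -1)), Rational(-1, 19894))) = Add(Mul(-18960, Pow(Rational(-10792, 3879), -1)), Mul(Mul(Rational(-1127479, 66), Rational(-1, 12277)), Rational(-1, 19894))) = Add(Mul(-18960, Rational(-3879, 10792)), Mul(Rational(1127479, 810282), Rational(-1, 19894))) = Add(Rational(9193230, 1349), Rational(-1127479, 16119750108)) = Rational(148192568764399669, 21745542895692)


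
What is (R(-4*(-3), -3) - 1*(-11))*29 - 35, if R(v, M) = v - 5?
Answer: 487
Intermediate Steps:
R(v, M) = -5 + v
(R(-4*(-3), -3) - 1*(-11))*29 - 35 = ((-5 - 4*(-3)) - 1*(-11))*29 - 35 = ((-5 + 12) + 11)*29 - 35 = (7 + 11)*29 - 35 = 18*29 - 35 = 522 - 35 = 487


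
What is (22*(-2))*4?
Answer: -176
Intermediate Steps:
(22*(-2))*4 = -44*4 = -176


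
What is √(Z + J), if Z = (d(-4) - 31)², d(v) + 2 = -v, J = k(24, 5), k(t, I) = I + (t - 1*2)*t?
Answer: √1374 ≈ 37.068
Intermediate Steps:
k(t, I) = I + t*(-2 + t) (k(t, I) = I + (t - 2)*t = I + (-2 + t)*t = I + t*(-2 + t))
J = 533 (J = 5 + 24² - 2*24 = 5 + 576 - 48 = 533)
d(v) = -2 - v
Z = 841 (Z = ((-2 - 1*(-4)) - 31)² = ((-2 + 4) - 31)² = (2 - 31)² = (-29)² = 841)
√(Z + J) = √(841 + 533) = √1374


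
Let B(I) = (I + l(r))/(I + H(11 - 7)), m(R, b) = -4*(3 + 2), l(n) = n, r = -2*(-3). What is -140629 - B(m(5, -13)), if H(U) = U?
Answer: -1125039/8 ≈ -1.4063e+5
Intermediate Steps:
r = 6
m(R, b) = -20 (m(R, b) = -4*5 = -20)
B(I) = (6 + I)/(4 + I) (B(I) = (I + 6)/(I + (11 - 7)) = (6 + I)/(I + 4) = (6 + I)/(4 + I))
-140629 - B(m(5, -13)) = -140629 - (6 - 20)/(4 - 20) = -140629 - (-14)/(-16) = -140629 - (-1)*(-14)/16 = -140629 - 1*7/8 = -140629 - 7/8 = -1125039/8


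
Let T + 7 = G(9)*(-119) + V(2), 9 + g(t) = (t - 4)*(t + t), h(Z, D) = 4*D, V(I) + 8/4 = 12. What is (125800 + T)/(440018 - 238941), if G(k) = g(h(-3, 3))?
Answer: 104026/201077 ≈ 0.51734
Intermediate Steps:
V(I) = 10 (V(I) = -2 + 12 = 10)
g(t) = -9 + 2*t*(-4 + t) (g(t) = -9 + (t - 4)*(t + t) = -9 + (-4 + t)*(2*t) = -9 + 2*t*(-4 + t))
G(k) = 183 (G(k) = -9 - 32*3 + 2*(4*3)² = -9 - 8*12 + 2*12² = -9 - 96 + 2*144 = -9 - 96 + 288 = 183)
T = -21774 (T = -7 + (183*(-119) + 10) = -7 + (-21777 + 10) = -7 - 21767 = -21774)
(125800 + T)/(440018 - 238941) = (125800 - 21774)/(440018 - 238941) = 104026/201077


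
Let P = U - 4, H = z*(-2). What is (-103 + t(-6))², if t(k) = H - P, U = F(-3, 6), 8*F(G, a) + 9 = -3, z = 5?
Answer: 46225/4 ≈ 11556.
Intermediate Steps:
F(G, a) = -3/2 (F(G, a) = -9/8 + (⅛)*(-3) = -9/8 - 3/8 = -3/2)
U = -3/2 ≈ -1.5000
H = -10 (H = 5*(-2) = -10)
P = -11/2 (P = -3/2 - 4 = -11/2 ≈ -5.5000)
t(k) = -9/2 (t(k) = -10 - 1*(-11/2) = -10 + 11/2 = -9/2)
(-103 + t(-6))² = (-103 - 9/2)² = (-215/2)² = 46225/4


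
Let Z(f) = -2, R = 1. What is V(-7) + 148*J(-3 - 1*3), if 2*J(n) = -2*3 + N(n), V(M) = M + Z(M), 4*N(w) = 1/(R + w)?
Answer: -4567/10 ≈ -456.70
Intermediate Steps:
N(w) = 1/(4*(1 + w))
V(M) = -2 + M (V(M) = M - 2 = -2 + M)
J(n) = -3 + 1/(8*(1 + n)) (J(n) = (-2*3 + 1/(4*(1 + n)))/2 = (-6 + 1/(4*(1 + n)))/2 = -3 + 1/(8*(1 + n)))
V(-7) + 148*J(-3 - 1*3) = (-2 - 7) + 148*((-23 - 24*(-3 - 1*3))/(8*(1 + (-3 - 1*3)))) = -9 + 148*((-23 - 24*(-3 - 3))/(8*(1 + (-3 - 3)))) = -9 + 148*((-23 - 24*(-6))/(8*(1 - 6))) = -9 + 148*((⅛)*(-23 + 144)/(-5)) = -9 + 148*((⅛)*(-⅕)*121) = -9 + 148*(-121/40) = -9 - 4477/10 = -4567/10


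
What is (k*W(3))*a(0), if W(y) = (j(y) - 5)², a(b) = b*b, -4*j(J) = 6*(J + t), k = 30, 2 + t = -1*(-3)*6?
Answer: 0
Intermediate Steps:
t = 16 (t = -2 - 1*(-3)*6 = -2 + 3*6 = -2 + 18 = 16)
j(J) = -24 - 3*J/2 (j(J) = -3*(J + 16)/2 = -3*(16 + J)/2 = -(96 + 6*J)/4 = -24 - 3*J/2)
a(b) = b²
W(y) = (-29 - 3*y/2)² (W(y) = ((-24 - 3*y/2) - 5)² = (-29 - 3*y/2)²)
(k*W(3))*a(0) = (30*((58 + 3*3)²/4))*0² = (30*((58 + 9)²/4))*0 = (30*((¼)*67²))*0 = (30*((¼)*4489))*0 = (30*(4489/4))*0 = (67335/2)*0 = 0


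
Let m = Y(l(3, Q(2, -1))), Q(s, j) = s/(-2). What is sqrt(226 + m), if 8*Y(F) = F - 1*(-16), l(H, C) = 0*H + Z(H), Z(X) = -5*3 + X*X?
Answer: 3*sqrt(101)/2 ≈ 15.075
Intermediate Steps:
Z(X) = -15 + X**2
Q(s, j) = -s/2 (Q(s, j) = s*(-1/2) = -s/2)
l(H, C) = -15 + H**2 (l(H, C) = 0*H + (-15 + H**2) = 0 + (-15 + H**2) = -15 + H**2)
Y(F) = 2 + F/8 (Y(F) = (F - 1*(-16))/8 = (F + 16)/8 = (16 + F)/8 = 2 + F/8)
m = 5/4 (m = 2 + (-15 + 3**2)/8 = 2 + (-15 + 9)/8 = 2 + (1/8)*(-6) = 2 - 3/4 = 5/4 ≈ 1.2500)
sqrt(226 + m) = sqrt(226 + 5/4) = sqrt(909/4) = 3*sqrt(101)/2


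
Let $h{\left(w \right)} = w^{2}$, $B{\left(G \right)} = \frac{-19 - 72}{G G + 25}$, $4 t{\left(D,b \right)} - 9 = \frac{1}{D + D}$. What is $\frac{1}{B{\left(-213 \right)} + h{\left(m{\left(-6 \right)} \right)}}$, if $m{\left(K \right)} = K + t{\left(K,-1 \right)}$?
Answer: $\frac{52293888}{743471585} \approx 0.070337$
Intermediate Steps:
$t{\left(D,b \right)} = \frac{9}{4} + \frac{1}{8 D}$ ($t{\left(D,b \right)} = \frac{9}{4} + \frac{1}{4 \left(D + D\right)} = \frac{9}{4} + \frac{1}{4 \cdot 2 D} = \frac{9}{4} + \frac{\frac{1}{2} \frac{1}{D}}{4} = \frac{9}{4} + \frac{1}{8 D}$)
$B{\left(G \right)} = - \frac{91}{25 + G^{2}}$ ($B{\left(G \right)} = - \frac{91}{G^{2} + 25} = - \frac{91}{25 + G^{2}}$)
$m{\left(K \right)} = K + \frac{1 + 18 K}{8 K}$
$\frac{1}{B{\left(-213 \right)} + h{\left(m{\left(-6 \right)} \right)}} = \frac{1}{- \frac{91}{25 + \left(-213\right)^{2}} + \left(\frac{9}{4} - 6 + \frac{1}{8 \left(-6\right)}\right)^{2}} = \frac{1}{- \frac{91}{25 + 45369} + \left(\frac{9}{4} - 6 + \frac{1}{8} \left(- \frac{1}{6}\right)\right)^{2}} = \frac{1}{- \frac{91}{45394} + \left(\frac{9}{4} - 6 - \frac{1}{48}\right)^{2}} = \frac{1}{\left(-91\right) \frac{1}{45394} + \left(- \frac{181}{48}\right)^{2}} = \frac{1}{- \frac{91}{45394} + \frac{32761}{2304}} = \frac{1}{\frac{743471585}{52293888}} = \frac{52293888}{743471585}$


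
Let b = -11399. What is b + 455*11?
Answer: -6394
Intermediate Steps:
b + 455*11 = -11399 + 455*11 = -11399 + 5005 = -6394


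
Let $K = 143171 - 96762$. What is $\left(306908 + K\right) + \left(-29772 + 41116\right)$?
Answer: $364661$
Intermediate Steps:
$K = 46409$
$\left(306908 + K\right) + \left(-29772 + 41116\right) = \left(306908 + 46409\right) + \left(-29772 + 41116\right) = 353317 + 11344 = 364661$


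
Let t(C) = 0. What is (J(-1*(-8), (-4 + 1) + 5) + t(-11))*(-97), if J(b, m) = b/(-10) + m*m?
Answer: -1552/5 ≈ -310.40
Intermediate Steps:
J(b, m) = m² - b/10 (J(b, m) = -b/10 + m² = m² - b/10)
(J(-1*(-8), (-4 + 1) + 5) + t(-11))*(-97) = ((((-4 + 1) + 5)² - (-1)*(-8)/10) + 0)*(-97) = (((-3 + 5)² - ⅒*8) + 0)*(-97) = ((2² - ⅘) + 0)*(-97) = ((4 - ⅘) + 0)*(-97) = (16/5 + 0)*(-97) = (16/5)*(-97) = -1552/5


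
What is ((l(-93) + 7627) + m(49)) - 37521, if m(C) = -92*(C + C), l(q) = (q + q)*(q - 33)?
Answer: -15474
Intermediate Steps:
l(q) = 2*q*(-33 + q) (l(q) = (2*q)*(-33 + q) = 2*q*(-33 + q))
m(C) = -184*C
((l(-93) + 7627) + m(49)) - 37521 = ((2*(-93)*(-33 - 93) + 7627) - 184*49) - 37521 = ((2*(-93)*(-126) + 7627) - 9016) - 37521 = ((23436 + 7627) - 9016) - 37521 = (31063 - 9016) - 37521 = 22047 - 37521 = -15474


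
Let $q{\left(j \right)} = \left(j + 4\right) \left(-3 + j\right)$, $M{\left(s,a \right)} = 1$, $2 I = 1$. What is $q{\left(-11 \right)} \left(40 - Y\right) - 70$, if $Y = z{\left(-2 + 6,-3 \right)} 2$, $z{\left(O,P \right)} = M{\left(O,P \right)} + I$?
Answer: $3556$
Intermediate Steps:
$I = \frac{1}{2}$ ($I = \frac{1}{2} \cdot 1 = \frac{1}{2} \approx 0.5$)
$z{\left(O,P \right)} = \frac{3}{2}$ ($z{\left(O,P \right)} = 1 + \frac{1}{2} = \frac{3}{2}$)
$q{\left(j \right)} = \left(-3 + j\right) \left(4 + j\right)$ ($q{\left(j \right)} = \left(4 + j\right) \left(-3 + j\right) = \left(-3 + j\right) \left(4 + j\right)$)
$Y = 3$ ($Y = \frac{3}{2} \cdot 2 = 3$)
$q{\left(-11 \right)} \left(40 - Y\right) - 70 = \left(-12 - 11 + \left(-11\right)^{2}\right) \left(40 - 3\right) - 70 = \left(-12 - 11 + 121\right) \left(40 - 3\right) - 70 = 98 \cdot 37 - 70 = 3626 - 70 = 3556$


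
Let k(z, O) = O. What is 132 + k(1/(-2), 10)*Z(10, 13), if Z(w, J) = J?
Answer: 262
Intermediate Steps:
132 + k(1/(-2), 10)*Z(10, 13) = 132 + 10*13 = 132 + 130 = 262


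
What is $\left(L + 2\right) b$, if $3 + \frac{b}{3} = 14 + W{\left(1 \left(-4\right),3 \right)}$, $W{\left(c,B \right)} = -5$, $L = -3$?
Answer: $-18$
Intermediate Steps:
$b = 18$ ($b = -9 + 3 \left(14 - 5\right) = -9 + 3 \cdot 9 = -9 + 27 = 18$)
$\left(L + 2\right) b = \left(-3 + 2\right) 18 = \left(-1\right) 18 = -18$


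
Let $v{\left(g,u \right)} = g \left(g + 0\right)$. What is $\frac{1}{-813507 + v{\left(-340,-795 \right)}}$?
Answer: $- \frac{1}{697907} \approx -1.4329 \cdot 10^{-6}$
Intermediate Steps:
$v{\left(g,u \right)} = g^{2}$ ($v{\left(g,u \right)} = g g = g^{2}$)
$\frac{1}{-813507 + v{\left(-340,-795 \right)}} = \frac{1}{-813507 + \left(-340\right)^{2}} = \frac{1}{-813507 + 115600} = \frac{1}{-697907} = - \frac{1}{697907}$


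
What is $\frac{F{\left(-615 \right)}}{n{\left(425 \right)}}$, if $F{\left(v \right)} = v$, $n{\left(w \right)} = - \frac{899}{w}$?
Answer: $\frac{261375}{899} \approx 290.74$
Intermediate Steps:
$\frac{F{\left(-615 \right)}}{n{\left(425 \right)}} = - \frac{615}{\left(-899\right) \frac{1}{425}} = - \frac{615}{- \frac{899}{425}} = \left(-615\right) \left(- \frac{425}{899}\right) = \frac{261375}{899}$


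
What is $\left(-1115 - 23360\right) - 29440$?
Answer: $-53915$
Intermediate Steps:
$\left(-1115 - 23360\right) - 29440 = -24475 - 29440 = -53915$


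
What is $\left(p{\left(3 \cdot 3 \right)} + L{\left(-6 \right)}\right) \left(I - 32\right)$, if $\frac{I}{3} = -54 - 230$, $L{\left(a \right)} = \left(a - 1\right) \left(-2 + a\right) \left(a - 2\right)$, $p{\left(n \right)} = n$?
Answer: $388076$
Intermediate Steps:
$L{\left(a \right)} = \left(-2 + a\right)^{2} \left(-1 + a\right)$ ($L{\left(a \right)} = \left(-1 + a\right) \left(-2 + a\right) \left(-2 + a\right) = \left(-2 + a\right)^{2} \left(-1 + a\right)$)
$I = -852$ ($I = 3 \left(-54 - 230\right) = 3 \left(-284\right) = -852$)
$\left(p{\left(3 \cdot 3 \right)} + L{\left(-6 \right)}\right) \left(I - 32\right) = \left(3 \cdot 3 + \left(-2 - 6\right)^{2} \left(-1 - 6\right)\right) \left(-852 - 32\right) = \left(9 + \left(-8\right)^{2} \left(-7\right)\right) \left(-884\right) = \left(9 + 64 \left(-7\right)\right) \left(-884\right) = \left(9 - 448\right) \left(-884\right) = \left(-439\right) \left(-884\right) = 388076$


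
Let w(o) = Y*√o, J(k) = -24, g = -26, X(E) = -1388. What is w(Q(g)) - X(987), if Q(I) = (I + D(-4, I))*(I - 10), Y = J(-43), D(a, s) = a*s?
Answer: 1388 - 144*I*√78 ≈ 1388.0 - 1271.8*I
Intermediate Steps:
Y = -24
Q(I) = -3*I*(-10 + I) (Q(I) = (I - 4*I)*(I - 10) = (-3*I)*(-10 + I) = -3*I*(-10 + I))
w(o) = -24*√o
w(Q(g)) - X(987) = -24*I*√78*√(10 - 1*(-26)) - 1*(-1388) = -24*I*√78*√(10 + 26) + 1388 = -24*6*I*√78 + 1388 = -144*I*√78 + 1388 = 1388 - 144*I*√78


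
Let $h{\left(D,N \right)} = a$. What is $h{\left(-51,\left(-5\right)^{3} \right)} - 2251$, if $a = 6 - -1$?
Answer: $-2244$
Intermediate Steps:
$a = 7$ ($a = 6 + 1 = 7$)
$h{\left(D,N \right)} = 7$
$h{\left(-51,\left(-5\right)^{3} \right)} - 2251 = 7 - 2251 = -2244$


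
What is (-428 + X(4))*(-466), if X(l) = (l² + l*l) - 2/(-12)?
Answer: 553375/3 ≈ 1.8446e+5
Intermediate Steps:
X(l) = ⅙ + 2*l² (X(l) = (l² + l²) - 2*(-1/12) = 2*l² + ⅙ = ⅙ + 2*l²)
(-428 + X(4))*(-466) = (-428 + (⅙ + 2*4²))*(-466) = (-428 + (⅙ + 2*16))*(-466) = (-428 + (⅙ + 32))*(-466) = (-428 + 193/6)*(-466) = -2375/6*(-466) = 553375/3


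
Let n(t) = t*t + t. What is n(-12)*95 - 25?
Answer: 12515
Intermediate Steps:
n(t) = t + t² (n(t) = t² + t = t + t²)
n(-12)*95 - 25 = -12*(1 - 12)*95 - 25 = -12*(-11)*95 - 25 = 132*95 - 25 = 12540 - 25 = 12515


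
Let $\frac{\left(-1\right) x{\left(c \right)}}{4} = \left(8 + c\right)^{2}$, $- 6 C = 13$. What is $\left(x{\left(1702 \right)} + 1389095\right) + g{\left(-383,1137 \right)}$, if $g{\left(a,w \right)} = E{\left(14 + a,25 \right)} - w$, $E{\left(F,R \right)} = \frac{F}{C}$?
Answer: $- \frac{134007532}{13} \approx -1.0308 \cdot 10^{7}$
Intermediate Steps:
$C = - \frac{13}{6}$ ($C = \left(- \frac{1}{6}\right) 13 = - \frac{13}{6} \approx -2.1667$)
$x{\left(c \right)} = - 4 \left(8 + c\right)^{2}$
$E{\left(F,R \right)} = - \frac{6 F}{13}$ ($E{\left(F,R \right)} = \frac{F}{- \frac{13}{6}} = F \left(- \frac{6}{13}\right) = - \frac{6 F}{13}$)
$g{\left(a,w \right)} = - \frac{84}{13} - w - \frac{6 a}{13}$ ($g{\left(a,w \right)} = - \frac{6 \left(14 + a\right)}{13} - w = \left(- \frac{84}{13} - \frac{6 a}{13}\right) - w = - \frac{84}{13} - w - \frac{6 a}{13}$)
$\left(x{\left(1702 \right)} + 1389095\right) + g{\left(-383,1137 \right)} = \left(- 4 \left(8 + 1702\right)^{2} + 1389095\right) - \frac{12567}{13} = \left(- 4 \cdot 1710^{2} + 1389095\right) - \frac{12567}{13} = \left(\left(-4\right) 2924100 + 1389095\right) - \frac{12567}{13} = \left(-11696400 + 1389095\right) - \frac{12567}{13} = -10307305 - \frac{12567}{13} = - \frac{134007532}{13}$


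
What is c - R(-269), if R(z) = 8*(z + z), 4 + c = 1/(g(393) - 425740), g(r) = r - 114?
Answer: 1829482299/425461 ≈ 4300.0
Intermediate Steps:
g(r) = -114 + r
c = -1701845/425461 (c = -4 + 1/((-114 + 393) - 425740) = -4 + 1/(279 - 425740) = -4 + 1/(-425461) = -4 - 1/425461 = -1701845/425461 ≈ -4.0000)
R(z) = 16*z (R(z) = 8*(2*z) = 16*z)
c - R(-269) = -1701845/425461 - 16*(-269) = -1701845/425461 - 1*(-4304) = -1701845/425461 + 4304 = 1829482299/425461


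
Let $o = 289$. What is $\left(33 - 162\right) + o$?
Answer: $160$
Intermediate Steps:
$\left(33 - 162\right) + o = \left(33 - 162\right) + 289 = -129 + 289 = 160$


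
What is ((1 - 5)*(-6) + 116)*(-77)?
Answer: -10780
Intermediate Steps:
((1 - 5)*(-6) + 116)*(-77) = (-4*(-6) + 116)*(-77) = (24 + 116)*(-77) = 140*(-77) = -10780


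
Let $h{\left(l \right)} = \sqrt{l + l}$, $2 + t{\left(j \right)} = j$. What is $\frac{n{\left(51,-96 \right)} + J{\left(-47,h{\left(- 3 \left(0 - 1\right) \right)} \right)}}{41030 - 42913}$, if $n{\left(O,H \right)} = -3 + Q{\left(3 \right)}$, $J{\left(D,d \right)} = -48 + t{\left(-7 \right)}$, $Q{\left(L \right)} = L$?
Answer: $\frac{57}{1883} \approx 0.030271$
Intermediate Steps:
$t{\left(j \right)} = -2 + j$
$h{\left(l \right)} = \sqrt{2} \sqrt{l}$ ($h{\left(l \right)} = \sqrt{2 l} = \sqrt{2} \sqrt{l}$)
$J{\left(D,d \right)} = -57$ ($J{\left(D,d \right)} = -48 - 9 = -57$)
$n{\left(O,H \right)} = 0$ ($n{\left(O,H \right)} = -3 + 3 = 0$)
$\frac{n{\left(51,-96 \right)} + J{\left(-47,h{\left(- 3 \left(0 - 1\right) \right)} \right)}}{41030 - 42913} = \frac{0 - 57}{41030 - 42913} = - \frac{57}{-1883} = \left(-57\right) \left(- \frac{1}{1883}\right) = \frac{57}{1883}$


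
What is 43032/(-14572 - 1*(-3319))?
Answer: -1304/341 ≈ -3.8240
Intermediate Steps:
43032/(-14572 - 1*(-3319)) = 43032/(-14572 + 3319) = 43032/(-11253) = 43032*(-1/11253) = -1304/341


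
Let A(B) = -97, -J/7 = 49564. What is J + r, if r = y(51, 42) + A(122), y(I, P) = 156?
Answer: -346889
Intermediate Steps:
J = -346948 (J = -7*49564 = -346948)
r = 59 (r = 156 - 97 = 59)
J + r = -346948 + 59 = -346889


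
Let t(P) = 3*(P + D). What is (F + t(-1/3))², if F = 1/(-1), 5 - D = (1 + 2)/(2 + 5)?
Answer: 6724/49 ≈ 137.22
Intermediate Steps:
D = 32/7 (D = 5 - (1 + 2)/(2 + 5) = 5 - 3/7 = 32/7 ≈ 4.5714)
t(P) = 96/7 + 3*P (t(P) = 3*(P + 32/7) = 3*(32/7 + P) = 96/7 + 3*P)
F = -1 (F = 1*(-1) = -1)
(F + t(-1/3))² = (-1 + (96/7 + 3*(-1/3)))² = (-1 + (96/7 + 3*(-1*⅓)))² = (-1 + (96/7 + 3*(-⅓)))² = (-1 + (96/7 - 1))² = (-1 + 89/7)² = (82/7)² = 6724/49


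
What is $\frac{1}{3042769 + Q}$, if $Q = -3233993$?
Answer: $- \frac{1}{191224} \approx -5.2295 \cdot 10^{-6}$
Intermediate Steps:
$\frac{1}{3042769 + Q} = \frac{1}{3042769 - 3233993} = \frac{1}{-191224} = - \frac{1}{191224}$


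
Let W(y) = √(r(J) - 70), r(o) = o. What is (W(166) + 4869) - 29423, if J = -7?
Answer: -24554 + I*√77 ≈ -24554.0 + 8.775*I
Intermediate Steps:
W(y) = I*√77 (W(y) = √(-7 - 70) = √(-77) = I*√77)
(W(166) + 4869) - 29423 = (I*√77 + 4869) - 29423 = (4869 + I*√77) - 29423 = -24554 + I*√77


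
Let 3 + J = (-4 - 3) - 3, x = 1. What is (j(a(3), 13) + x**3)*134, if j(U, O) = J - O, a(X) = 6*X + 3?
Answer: -3350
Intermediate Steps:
a(X) = 3 + 6*X
J = -13 (J = -3 + ((-4 - 3) - 3) = -3 + (-7 - 3) = -3 - 10 = -13)
j(U, O) = -13 - O
(j(a(3), 13) + x**3)*134 = ((-13 - 1*13) + 1**3)*134 = ((-13 - 13) + 1)*134 = (-26 + 1)*134 = -25*134 = -3350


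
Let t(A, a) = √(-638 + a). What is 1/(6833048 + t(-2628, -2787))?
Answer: 6833048/46690544973729 - 5*I*√137/46690544973729 ≈ 1.4635e-7 - 1.2534e-12*I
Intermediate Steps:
1/(6833048 + t(-2628, -2787)) = 1/(6833048 + √(-638 - 2787)) = 1/(6833048 + √(-3425)) = 1/(6833048 + 5*I*√137)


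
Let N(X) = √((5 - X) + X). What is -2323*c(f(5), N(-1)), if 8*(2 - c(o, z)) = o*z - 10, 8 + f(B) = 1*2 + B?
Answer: -30199/4 - 2323*√5/8 ≈ -8199.0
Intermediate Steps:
N(X) = √5
f(B) = -6 + B (f(B) = -8 + (1*2 + B) = -8 + (2 + B) = -6 + B)
c(o, z) = 13/4 - o*z/8 (c(o, z) = 2 - (o*z - 10)/8 = 2 - (-10 + o*z)/8 = 2 + (5/4 - o*z/8) = 13/4 - o*z/8)
-2323*c(f(5), N(-1)) = -2323*(13/4 - (-6 + 5)*√5/8) = -2323*(13/4 - ⅛*(-1)*√5) = -2323*(13/4 + √5/8) = -30199/4 - 2323*√5/8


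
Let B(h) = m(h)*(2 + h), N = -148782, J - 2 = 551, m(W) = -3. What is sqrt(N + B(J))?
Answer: I*sqrt(150447) ≈ 387.88*I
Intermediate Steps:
J = 553 (J = 2 + 551 = 553)
B(h) = -6 - 3*h (B(h) = -3*(2 + h) = -6 - 3*h)
sqrt(N + B(J)) = sqrt(-148782 + (-6 - 3*553)) = sqrt(-148782 + (-6 - 1659)) = sqrt(-148782 - 1665) = sqrt(-150447) = I*sqrt(150447)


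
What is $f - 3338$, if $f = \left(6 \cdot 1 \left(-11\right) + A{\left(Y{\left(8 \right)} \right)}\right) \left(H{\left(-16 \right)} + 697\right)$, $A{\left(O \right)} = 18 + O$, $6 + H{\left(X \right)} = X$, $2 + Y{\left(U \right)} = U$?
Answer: $-31688$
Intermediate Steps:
$Y{\left(U \right)} = -2 + U$
$H{\left(X \right)} = -6 + X$
$f = -28350$ ($f = \left(6 \cdot 1 \left(-11\right) + \left(18 + \left(-2 + 8\right)\right)\right) \left(\left(-6 - 16\right) + 697\right) = \left(6 \left(-11\right) + \left(18 + 6\right)\right) \left(-22 + 697\right) = \left(-66 + 24\right) 675 = \left(-42\right) 675 = -28350$)
$f - 3338 = -28350 - 3338 = -31688$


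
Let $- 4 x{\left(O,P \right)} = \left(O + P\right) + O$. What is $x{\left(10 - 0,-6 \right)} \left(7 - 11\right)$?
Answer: $14$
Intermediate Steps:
$x{\left(O,P \right)} = - \frac{O}{2} - \frac{P}{4}$ ($x{\left(O,P \right)} = - \frac{\left(O + P\right) + O}{4} = - \frac{P + 2 O}{4} = - \frac{O}{2} - \frac{P}{4}$)
$x{\left(10 - 0,-6 \right)} \left(7 - 11\right) = \left(- \frac{10 - 0}{2} - - \frac{3}{2}\right) \left(7 - 11\right) = \left(- \frac{10 + 0}{2} + \frac{3}{2}\right) \left(7 - 11\right) = \left(\left(- \frac{1}{2}\right) 10 + \frac{3}{2}\right) \left(-4\right) = \left(-5 + \frac{3}{2}\right) \left(-4\right) = \left(- \frac{7}{2}\right) \left(-4\right) = 14$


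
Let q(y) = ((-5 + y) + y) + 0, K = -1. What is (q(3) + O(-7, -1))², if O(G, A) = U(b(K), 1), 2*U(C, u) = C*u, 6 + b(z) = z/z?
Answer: 9/4 ≈ 2.2500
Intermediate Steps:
b(z) = -5 (b(z) = -6 + z/z = -6 + 1 = -5)
q(y) = -5 + 2*y (q(y) = (-5 + 2*y) + 0 = -5 + 2*y)
U(C, u) = C*u/2 (U(C, u) = (C*u)/2 = C*u/2)
O(G, A) = -5/2 (O(G, A) = (½)*(-5)*1 = -5/2)
(q(3) + O(-7, -1))² = ((-5 + 2*3) - 5/2)² = ((-5 + 6) - 5/2)² = (1 - 5/2)² = (-3/2)² = 9/4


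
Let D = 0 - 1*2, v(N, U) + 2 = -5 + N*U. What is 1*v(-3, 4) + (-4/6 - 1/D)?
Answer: -115/6 ≈ -19.167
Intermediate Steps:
v(N, U) = -7 + N*U (v(N, U) = -2 + (-5 + N*U) = -7 + N*U)
D = -2 (D = 0 - 2 = -2)
1*v(-3, 4) + (-4/6 - 1/D) = 1*(-7 - 3*4) + (-4/6 - 1/(-2)) = 1*(-7 - 12) + (-4*⅙ - 1*(-½)) = 1*(-19) + (-⅔ + ½) = -19 - ⅙ = -115/6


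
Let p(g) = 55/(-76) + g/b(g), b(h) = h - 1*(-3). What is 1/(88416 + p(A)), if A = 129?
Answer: 209/18478997 ≈ 1.1310e-5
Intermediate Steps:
b(h) = 3 + h (b(h) = h + 3 = 3 + h)
p(g) = -55/76 + g/(3 + g) (p(g) = 55/(-76) + g/(3 + g) = 55*(-1/76) + g/(3 + g) = -55/76 + g/(3 + g))
1/(88416 + p(A)) = 1/(88416 + 3*(-55 + 7*129)/(76*(3 + 129))) = 1/(88416 + (3/76)*(-55 + 903)/132) = 1/(88416 + (3/76)*(1/132)*848) = 1/(88416 + 53/209) = 1/(18478997/209) = 209/18478997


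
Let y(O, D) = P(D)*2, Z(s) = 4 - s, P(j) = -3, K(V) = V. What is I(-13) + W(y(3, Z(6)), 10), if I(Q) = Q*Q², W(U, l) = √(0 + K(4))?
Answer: -2195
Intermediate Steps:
y(O, D) = -6 (y(O, D) = -3*2 = -6)
W(U, l) = 2 (W(U, l) = √(0 + 4) = √4 = 2)
I(Q) = Q³
I(-13) + W(y(3, Z(6)), 10) = (-13)³ + 2 = -2197 + 2 = -2195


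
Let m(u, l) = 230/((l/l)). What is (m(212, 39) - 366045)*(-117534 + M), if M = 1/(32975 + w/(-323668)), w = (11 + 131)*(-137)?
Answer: 229445946883189629460/5336485877 ≈ 4.2996e+10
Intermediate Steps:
w = -19454 (w = 142*(-137) = -19454)
m(u, l) = 230 (m(u, l) = 230/1 = 230*1 = 230)
M = 161834/5336485877 (M = 1/(32975 - 19454/(-323668)) = 1/(32975 - 19454*(-1/323668)) = 1/(32975 + 9727/161834) = 1/(5336485877/161834) = 161834/5336485877 ≈ 3.0326e-5)
(m(212, 39) - 366045)*(-117534 + M) = (230 - 366045)*(-117534 + 161834/5336485877) = -365815*(-627218530905484/5336485877) = 229445946883189629460/5336485877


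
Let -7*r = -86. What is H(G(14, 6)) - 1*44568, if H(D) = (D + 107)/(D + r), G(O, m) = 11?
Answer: -7263758/163 ≈ -44563.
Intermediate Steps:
r = 86/7 (r = -⅐*(-86) = 86/7 ≈ 12.286)
H(D) = (107 + D)/(86/7 + D) (H(D) = (D + 107)/(D + 86/7) = (107 + D)/(86/7 + D))
H(G(14, 6)) - 1*44568 = 7*(107 + 11)/(86 + 7*11) - 1*44568 = 7*118/(86 + 77) - 44568 = 7*118/163 - 44568 = 7*(1/163)*118 - 44568 = 826/163 - 44568 = -7263758/163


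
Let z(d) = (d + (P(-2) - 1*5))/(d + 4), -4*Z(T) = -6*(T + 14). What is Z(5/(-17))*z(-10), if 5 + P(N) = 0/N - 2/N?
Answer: 4427/68 ≈ 65.103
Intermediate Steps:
P(N) = -5 - 2/N (P(N) = -5 + (0/N - 2/N) = -5 + (0 - 2/N) = -5 - 2/N)
Z(T) = 21 + 3*T/2 (Z(T) = -(-3)*(T + 14)/2 = -(-3)*(14 + T)/2 = -(-84 - 6*T)/4 = 21 + 3*T/2)
z(d) = (-9 + d)/(4 + d) (z(d) = (d + ((-5 - 2/(-2)) - 1*5))/(d + 4) = (d + ((-5 - 2*(-½)) - 5))/(4 + d) = (d + ((-5 + 1) - 5))/(4 + d) = (d + (-4 - 5))/(4 + d) = (d - 9)/(4 + d) = (-9 + d)/(4 + d))
Z(5/(-17))*z(-10) = (21 + 3*(5/(-17))/2)*((-9 - 10)/(4 - 10)) = (21 + 3*(5*(-1/17))/2)*(-19/(-6)) = (21 + (3/2)*(-5/17))*(-⅙*(-19)) = (21 - 15/34)*(19/6) = (699/34)*(19/6) = 4427/68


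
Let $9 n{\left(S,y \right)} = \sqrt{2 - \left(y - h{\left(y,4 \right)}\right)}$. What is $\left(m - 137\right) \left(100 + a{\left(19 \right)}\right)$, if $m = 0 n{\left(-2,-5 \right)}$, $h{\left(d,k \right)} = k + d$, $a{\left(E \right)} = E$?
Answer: $-16303$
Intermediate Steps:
$h{\left(d,k \right)} = d + k$
$n{\left(S,y \right)} = \frac{\sqrt{6}}{9}$ ($n{\left(S,y \right)} = \frac{\sqrt{2 + \left(\left(y + 4\right) - y\right)}}{9} = \frac{\sqrt{2 + \left(\left(4 + y\right) - y\right)}}{9} = \frac{\sqrt{2 + 4}}{9} = \frac{\sqrt{6}}{9}$)
$m = 0$ ($m = 0 \frac{\sqrt{6}}{9} = 0$)
$\left(m - 137\right) \left(100 + a{\left(19 \right)}\right) = \left(0 - 137\right) \left(100 + 19\right) = \left(0 + \left(-156 + 19\right)\right) 119 = \left(0 - 137\right) 119 = \left(-137\right) 119 = -16303$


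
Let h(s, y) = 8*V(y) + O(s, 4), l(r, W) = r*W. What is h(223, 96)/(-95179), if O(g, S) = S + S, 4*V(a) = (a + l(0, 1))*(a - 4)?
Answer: -17672/95179 ≈ -0.18567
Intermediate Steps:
l(r, W) = W*r
V(a) = a*(-4 + a)/4 (V(a) = ((a + 1*0)*(a - 4))/4 = ((a + 0)*(-4 + a))/4 = (a*(-4 + a))/4 = a*(-4 + a)/4)
O(g, S) = 2*S
h(s, y) = 8 + 2*y*(-4 + y) (h(s, y) = 8*(y*(-4 + y)/4) + 2*4 = 2*y*(-4 + y) + 8 = 8 + 2*y*(-4 + y))
h(223, 96)/(-95179) = (8 - 8*96 + 2*96**2)/(-95179) = (8 - 768 + 2*9216)*(-1/95179) = (8 - 768 + 18432)*(-1/95179) = 17672*(-1/95179) = -17672/95179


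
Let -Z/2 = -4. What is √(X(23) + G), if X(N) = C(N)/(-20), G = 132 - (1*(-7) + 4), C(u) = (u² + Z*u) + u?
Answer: √2455/5 ≈ 9.9096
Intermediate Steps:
Z = 8 (Z = -2*(-4) = 8)
C(u) = u² + 9*u (C(u) = (u² + 8*u) + u = u² + 9*u)
G = 135 (G = 132 - (-7 + 4) = 132 - 1*(-3) = 132 + 3 = 135)
X(N) = -N*(9 + N)/20 (X(N) = (N*(9 + N))/(-20) = (N*(9 + N))*(-1/20) = -N*(9 + N)/20)
√(X(23) + G) = √(-1/20*23*(9 + 23) + 135) = √(-1/20*23*32 + 135) = √(-184/5 + 135) = √(491/5) = √2455/5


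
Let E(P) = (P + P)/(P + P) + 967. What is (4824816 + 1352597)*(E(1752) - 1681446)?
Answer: -10381006643414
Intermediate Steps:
E(P) = 968 (E(P) = (2*P)/((2*P)) + 967 = (2*P)*(1/(2*P)) + 967 = 1 + 967 = 968)
(4824816 + 1352597)*(E(1752) - 1681446) = (4824816 + 1352597)*(968 - 1681446) = 6177413*(-1680478) = -10381006643414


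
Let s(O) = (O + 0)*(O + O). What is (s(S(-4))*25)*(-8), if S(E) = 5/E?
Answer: -625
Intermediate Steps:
s(O) = 2*O² (s(O) = O*(2*O) = 2*O²)
(s(S(-4))*25)*(-8) = ((2*(5/(-4))²)*25)*(-8) = ((2*(5*(-¼))²)*25)*(-8) = ((2*(-5/4)²)*25)*(-8) = ((2*(25/16))*25)*(-8) = ((25/8)*25)*(-8) = (625/8)*(-8) = -625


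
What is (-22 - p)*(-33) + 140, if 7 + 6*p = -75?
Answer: 415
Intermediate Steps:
p = -41/3 (p = -7/6 + (1/6)*(-75) = -7/6 - 25/2 = -41/3 ≈ -13.667)
(-22 - p)*(-33) + 140 = (-22 - 1*(-41/3))*(-33) + 140 = (-22 + 41/3)*(-33) + 140 = -25/3*(-33) + 140 = 275 + 140 = 415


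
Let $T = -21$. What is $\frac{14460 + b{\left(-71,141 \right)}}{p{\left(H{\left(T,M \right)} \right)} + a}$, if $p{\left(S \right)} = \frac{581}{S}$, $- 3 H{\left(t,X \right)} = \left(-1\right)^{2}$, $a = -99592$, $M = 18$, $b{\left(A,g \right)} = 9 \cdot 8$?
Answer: $- \frac{14532}{101335} \approx -0.14341$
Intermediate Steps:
$b{\left(A,g \right)} = 72$
$H{\left(t,X \right)} = - \frac{1}{3}$ ($H{\left(t,X \right)} = - \frac{\left(-1\right)^{2}}{3} = \left(- \frac{1}{3}\right) 1 = - \frac{1}{3}$)
$\frac{14460 + b{\left(-71,141 \right)}}{p{\left(H{\left(T,M \right)} \right)} + a} = \frac{14460 + 72}{\frac{581}{- \frac{1}{3}} - 99592} = \frac{14532}{581 \left(-3\right) - 99592} = \frac{14532}{-1743 - 99592} = \frac{14532}{-101335} = 14532 \left(- \frac{1}{101335}\right) = - \frac{14532}{101335}$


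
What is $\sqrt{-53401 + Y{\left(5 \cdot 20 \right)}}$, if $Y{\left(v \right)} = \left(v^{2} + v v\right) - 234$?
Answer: $31 i \sqrt{35} \approx 183.4 i$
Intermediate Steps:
$Y{\left(v \right)} = -234 + 2 v^{2}$ ($Y{\left(v \right)} = \left(v^{2} + v^{2}\right) - 234 = 2 v^{2} - 234 = -234 + 2 v^{2}$)
$\sqrt{-53401 + Y{\left(5 \cdot 20 \right)}} = \sqrt{-53401 - \left(234 - 2 \left(5 \cdot 20\right)^{2}\right)} = \sqrt{-53401 - \left(234 - 2 \cdot 100^{2}\right)} = \sqrt{-53401 + \left(-234 + 2 \cdot 10000\right)} = \sqrt{-53401 + \left(-234 + 20000\right)} = \sqrt{-53401 + 19766} = \sqrt{-33635} = 31 i \sqrt{35}$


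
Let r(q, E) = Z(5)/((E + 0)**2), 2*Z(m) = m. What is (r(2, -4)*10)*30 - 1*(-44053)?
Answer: 352799/8 ≈ 44100.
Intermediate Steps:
Z(m) = m/2
r(q, E) = 5/(2*E**2) (r(q, E) = ((1/2)*5)/((E + 0)**2) = 5/(2*(E**2)) = 5/(2*E**2))
(r(2, -4)*10)*30 - 1*(-44053) = (((5/2)/(-4)**2)*10)*30 - 1*(-44053) = (((5/2)*(1/16))*10)*30 + 44053 = ((5/32)*10)*30 + 44053 = (25/16)*30 + 44053 = 375/8 + 44053 = 352799/8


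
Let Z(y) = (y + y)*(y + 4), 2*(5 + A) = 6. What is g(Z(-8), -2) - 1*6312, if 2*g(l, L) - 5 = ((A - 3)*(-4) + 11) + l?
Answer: -6262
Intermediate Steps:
A = -2 (A = -5 + (½)*6 = -5 + 3 = -2)
Z(y) = 2*y*(4 + y) (Z(y) = (2*y)*(4 + y) = 2*y*(4 + y))
g(l, L) = 18 + l/2 (g(l, L) = 5/2 + (((-2 - 3)*(-4) + 11) + l)/2 = 5/2 + ((-5*(-4) + 11) + l)/2 = 5/2 + ((20 + 11) + l)/2 = 5/2 + (31 + l)/2 = 5/2 + (31/2 + l/2) = 18 + l/2)
g(Z(-8), -2) - 1*6312 = (18 + (2*(-8)*(4 - 8))/2) - 1*6312 = (18 + (2*(-8)*(-4))/2) - 6312 = (18 + (½)*64) - 6312 = (18 + 32) - 6312 = 50 - 6312 = -6262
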